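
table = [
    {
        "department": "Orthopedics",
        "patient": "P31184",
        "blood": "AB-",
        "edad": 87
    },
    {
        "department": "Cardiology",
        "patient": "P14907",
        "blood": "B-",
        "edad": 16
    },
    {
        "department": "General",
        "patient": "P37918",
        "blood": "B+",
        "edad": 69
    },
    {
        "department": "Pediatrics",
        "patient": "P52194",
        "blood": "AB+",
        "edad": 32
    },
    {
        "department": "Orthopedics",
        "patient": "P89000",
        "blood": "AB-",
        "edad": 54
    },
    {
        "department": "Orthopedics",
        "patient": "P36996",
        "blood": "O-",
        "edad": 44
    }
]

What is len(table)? 6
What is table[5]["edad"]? 44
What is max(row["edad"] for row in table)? 87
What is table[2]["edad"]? 69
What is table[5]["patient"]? "P36996"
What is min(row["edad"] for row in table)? 16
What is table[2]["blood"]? "B+"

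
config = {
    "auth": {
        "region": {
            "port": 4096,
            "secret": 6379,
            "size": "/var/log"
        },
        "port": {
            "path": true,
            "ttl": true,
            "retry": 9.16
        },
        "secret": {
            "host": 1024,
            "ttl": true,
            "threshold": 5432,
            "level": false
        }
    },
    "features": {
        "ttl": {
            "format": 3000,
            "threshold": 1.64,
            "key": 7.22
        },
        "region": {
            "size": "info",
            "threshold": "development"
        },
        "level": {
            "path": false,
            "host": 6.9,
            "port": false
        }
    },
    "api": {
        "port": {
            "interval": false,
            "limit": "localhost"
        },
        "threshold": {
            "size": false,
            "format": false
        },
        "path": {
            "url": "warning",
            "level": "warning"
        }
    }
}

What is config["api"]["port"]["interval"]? False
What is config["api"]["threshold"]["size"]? False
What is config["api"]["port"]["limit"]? "localhost"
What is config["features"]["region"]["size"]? "info"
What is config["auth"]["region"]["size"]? "/var/log"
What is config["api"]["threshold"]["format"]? False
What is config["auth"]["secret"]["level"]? False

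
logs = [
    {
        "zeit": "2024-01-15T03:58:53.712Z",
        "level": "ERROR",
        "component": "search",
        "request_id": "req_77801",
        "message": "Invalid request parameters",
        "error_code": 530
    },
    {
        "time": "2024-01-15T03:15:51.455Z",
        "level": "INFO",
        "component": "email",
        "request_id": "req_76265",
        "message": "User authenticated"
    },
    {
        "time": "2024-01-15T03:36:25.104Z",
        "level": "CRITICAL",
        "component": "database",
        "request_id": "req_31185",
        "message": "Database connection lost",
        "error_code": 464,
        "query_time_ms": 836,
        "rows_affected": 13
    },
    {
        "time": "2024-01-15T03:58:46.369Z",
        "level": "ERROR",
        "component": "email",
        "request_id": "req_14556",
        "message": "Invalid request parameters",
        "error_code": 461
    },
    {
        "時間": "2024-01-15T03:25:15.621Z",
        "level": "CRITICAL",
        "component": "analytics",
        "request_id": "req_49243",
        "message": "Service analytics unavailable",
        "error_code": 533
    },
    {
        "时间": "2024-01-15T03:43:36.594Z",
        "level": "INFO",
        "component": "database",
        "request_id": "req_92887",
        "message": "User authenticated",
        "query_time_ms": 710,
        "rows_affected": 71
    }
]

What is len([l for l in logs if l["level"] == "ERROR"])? 2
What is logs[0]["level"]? "ERROR"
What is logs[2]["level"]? "CRITICAL"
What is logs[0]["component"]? "search"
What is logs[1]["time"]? "2024-01-15T03:15:51.455Z"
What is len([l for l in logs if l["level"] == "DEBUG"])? 0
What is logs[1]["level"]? "INFO"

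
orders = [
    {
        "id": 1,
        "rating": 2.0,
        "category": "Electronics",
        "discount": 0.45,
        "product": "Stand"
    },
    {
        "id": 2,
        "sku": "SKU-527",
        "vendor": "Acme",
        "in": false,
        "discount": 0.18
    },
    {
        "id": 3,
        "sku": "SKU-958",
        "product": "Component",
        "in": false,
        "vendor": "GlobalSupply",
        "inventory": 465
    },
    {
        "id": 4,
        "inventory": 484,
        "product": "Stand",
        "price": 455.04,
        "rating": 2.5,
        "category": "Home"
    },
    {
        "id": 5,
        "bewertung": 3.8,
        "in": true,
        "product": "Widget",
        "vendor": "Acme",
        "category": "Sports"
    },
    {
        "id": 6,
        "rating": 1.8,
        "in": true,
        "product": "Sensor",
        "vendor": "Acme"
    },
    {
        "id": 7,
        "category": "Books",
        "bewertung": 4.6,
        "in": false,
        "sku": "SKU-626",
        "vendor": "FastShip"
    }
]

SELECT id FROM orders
[1, 2, 3, 4, 5, 6, 7]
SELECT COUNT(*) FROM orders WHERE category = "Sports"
1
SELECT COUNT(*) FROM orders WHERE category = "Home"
1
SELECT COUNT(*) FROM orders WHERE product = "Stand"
2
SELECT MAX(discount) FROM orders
0.45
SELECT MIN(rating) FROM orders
1.8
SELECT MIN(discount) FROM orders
0.18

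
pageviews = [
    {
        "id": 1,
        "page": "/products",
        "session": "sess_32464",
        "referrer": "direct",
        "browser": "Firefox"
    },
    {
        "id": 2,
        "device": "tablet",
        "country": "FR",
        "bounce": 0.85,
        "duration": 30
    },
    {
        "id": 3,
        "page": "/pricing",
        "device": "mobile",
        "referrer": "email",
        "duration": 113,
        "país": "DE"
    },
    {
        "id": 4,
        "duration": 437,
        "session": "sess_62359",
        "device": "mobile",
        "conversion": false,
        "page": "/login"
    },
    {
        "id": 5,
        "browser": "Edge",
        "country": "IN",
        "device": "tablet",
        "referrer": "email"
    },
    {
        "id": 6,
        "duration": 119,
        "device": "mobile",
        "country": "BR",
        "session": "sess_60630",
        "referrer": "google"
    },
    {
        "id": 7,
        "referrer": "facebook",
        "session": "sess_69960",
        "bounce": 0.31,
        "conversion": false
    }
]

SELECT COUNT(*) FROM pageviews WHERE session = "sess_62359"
1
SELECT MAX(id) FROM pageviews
7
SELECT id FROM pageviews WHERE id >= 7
[7]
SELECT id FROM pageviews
[1, 2, 3, 4, 5, 6, 7]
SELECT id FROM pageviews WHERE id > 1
[2, 3, 4, 5, 6, 7]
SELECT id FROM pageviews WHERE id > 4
[5, 6, 7]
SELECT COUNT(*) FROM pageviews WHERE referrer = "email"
2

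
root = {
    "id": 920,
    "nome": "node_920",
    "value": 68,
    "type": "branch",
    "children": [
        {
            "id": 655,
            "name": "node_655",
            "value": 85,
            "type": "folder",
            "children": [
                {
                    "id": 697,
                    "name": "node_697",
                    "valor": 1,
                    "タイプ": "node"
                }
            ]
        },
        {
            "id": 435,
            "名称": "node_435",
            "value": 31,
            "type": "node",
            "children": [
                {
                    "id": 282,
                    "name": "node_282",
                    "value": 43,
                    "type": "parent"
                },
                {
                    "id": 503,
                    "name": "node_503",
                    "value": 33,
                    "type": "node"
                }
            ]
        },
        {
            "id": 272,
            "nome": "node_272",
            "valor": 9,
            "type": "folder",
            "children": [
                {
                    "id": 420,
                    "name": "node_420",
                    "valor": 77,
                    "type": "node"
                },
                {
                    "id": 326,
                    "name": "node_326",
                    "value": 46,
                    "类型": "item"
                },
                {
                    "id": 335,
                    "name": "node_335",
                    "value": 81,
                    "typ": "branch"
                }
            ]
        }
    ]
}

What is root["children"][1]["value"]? 31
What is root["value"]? 68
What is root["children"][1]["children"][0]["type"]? "parent"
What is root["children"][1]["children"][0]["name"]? "node_282"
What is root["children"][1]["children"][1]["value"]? 33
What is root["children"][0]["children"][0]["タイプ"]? "node"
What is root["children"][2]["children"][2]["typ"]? "branch"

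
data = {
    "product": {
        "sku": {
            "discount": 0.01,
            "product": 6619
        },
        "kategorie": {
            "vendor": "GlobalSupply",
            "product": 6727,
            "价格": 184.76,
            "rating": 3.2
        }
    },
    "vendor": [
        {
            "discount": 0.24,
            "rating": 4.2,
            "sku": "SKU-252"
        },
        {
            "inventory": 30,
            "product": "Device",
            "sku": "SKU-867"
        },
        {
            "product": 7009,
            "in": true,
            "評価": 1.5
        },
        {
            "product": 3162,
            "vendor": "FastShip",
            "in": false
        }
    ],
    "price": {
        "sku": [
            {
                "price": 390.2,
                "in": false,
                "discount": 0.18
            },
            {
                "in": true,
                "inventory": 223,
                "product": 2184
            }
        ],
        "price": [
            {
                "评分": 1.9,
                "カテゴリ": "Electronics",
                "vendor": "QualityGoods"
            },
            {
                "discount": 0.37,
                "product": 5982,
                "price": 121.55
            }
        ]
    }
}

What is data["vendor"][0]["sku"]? "SKU-252"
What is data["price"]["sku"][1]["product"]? 2184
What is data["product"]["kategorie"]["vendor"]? "GlobalSupply"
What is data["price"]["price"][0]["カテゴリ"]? "Electronics"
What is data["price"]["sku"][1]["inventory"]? 223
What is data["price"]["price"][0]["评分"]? 1.9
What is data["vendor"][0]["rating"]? 4.2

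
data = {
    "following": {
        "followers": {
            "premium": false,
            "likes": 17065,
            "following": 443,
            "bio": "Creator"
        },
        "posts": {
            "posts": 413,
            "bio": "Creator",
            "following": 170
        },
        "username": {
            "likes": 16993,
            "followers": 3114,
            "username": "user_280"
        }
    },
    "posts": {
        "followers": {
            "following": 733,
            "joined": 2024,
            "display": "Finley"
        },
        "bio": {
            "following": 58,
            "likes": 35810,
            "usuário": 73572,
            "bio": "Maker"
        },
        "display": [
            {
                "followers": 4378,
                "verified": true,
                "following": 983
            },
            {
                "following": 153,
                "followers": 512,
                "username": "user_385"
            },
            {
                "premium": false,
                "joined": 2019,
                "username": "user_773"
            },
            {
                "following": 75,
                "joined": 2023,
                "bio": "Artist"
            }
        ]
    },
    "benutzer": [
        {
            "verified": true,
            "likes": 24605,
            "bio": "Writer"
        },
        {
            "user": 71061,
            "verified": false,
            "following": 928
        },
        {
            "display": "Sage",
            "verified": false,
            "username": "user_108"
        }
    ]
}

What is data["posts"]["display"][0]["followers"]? 4378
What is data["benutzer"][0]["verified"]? True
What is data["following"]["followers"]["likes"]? 17065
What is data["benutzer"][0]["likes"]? 24605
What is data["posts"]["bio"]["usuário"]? 73572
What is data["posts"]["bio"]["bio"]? "Maker"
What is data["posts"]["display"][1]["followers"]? 512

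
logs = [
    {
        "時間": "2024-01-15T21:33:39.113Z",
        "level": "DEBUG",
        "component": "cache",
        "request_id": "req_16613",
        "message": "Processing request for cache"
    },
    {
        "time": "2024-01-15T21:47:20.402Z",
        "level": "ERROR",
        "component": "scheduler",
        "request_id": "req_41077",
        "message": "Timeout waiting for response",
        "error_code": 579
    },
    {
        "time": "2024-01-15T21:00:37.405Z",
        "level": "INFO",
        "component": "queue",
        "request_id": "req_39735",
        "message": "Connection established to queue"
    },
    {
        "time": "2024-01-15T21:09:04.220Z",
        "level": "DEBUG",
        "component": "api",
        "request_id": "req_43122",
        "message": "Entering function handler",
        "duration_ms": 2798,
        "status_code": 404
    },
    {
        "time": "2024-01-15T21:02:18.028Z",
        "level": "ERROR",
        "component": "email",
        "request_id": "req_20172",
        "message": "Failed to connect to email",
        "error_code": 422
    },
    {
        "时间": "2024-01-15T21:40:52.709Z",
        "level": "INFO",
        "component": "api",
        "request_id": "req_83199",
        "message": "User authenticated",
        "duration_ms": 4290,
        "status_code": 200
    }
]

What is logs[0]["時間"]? "2024-01-15T21:33:39.113Z"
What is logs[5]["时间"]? "2024-01-15T21:40:52.709Z"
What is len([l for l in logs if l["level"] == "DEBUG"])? 2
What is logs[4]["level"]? "ERROR"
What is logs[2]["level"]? "INFO"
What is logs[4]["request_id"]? "req_20172"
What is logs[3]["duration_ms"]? 2798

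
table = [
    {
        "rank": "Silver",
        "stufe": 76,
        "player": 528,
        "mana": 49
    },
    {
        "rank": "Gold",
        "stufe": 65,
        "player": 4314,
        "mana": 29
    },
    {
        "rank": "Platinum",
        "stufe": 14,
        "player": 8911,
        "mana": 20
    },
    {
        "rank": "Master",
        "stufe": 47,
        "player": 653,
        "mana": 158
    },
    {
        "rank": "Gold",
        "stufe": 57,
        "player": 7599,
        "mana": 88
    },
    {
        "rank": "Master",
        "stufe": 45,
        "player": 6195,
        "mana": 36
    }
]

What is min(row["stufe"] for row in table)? 14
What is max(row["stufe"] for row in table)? 76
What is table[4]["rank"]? "Gold"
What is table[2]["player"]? 8911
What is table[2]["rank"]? "Platinum"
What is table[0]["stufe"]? 76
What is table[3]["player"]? 653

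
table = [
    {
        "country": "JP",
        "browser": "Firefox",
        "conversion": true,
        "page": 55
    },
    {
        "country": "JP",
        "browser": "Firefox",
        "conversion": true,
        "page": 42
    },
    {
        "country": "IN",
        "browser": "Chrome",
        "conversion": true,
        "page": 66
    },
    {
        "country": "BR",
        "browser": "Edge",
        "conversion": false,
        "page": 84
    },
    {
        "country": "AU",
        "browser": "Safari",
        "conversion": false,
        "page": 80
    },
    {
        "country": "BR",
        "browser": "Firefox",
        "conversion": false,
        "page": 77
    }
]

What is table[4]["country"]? "AU"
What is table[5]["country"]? "BR"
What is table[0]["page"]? 55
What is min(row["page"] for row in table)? 42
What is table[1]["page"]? 42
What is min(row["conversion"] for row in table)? False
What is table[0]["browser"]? "Firefox"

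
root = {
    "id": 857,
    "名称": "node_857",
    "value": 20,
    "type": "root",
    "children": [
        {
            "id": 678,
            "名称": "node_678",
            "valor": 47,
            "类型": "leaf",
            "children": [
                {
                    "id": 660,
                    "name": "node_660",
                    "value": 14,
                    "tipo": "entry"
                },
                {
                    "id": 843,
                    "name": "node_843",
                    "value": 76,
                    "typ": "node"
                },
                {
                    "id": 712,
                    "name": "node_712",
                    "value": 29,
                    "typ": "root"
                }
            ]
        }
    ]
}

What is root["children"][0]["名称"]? "node_678"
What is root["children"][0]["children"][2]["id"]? 712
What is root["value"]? 20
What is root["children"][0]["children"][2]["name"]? "node_712"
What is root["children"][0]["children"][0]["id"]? 660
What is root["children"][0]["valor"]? 47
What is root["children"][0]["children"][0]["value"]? 14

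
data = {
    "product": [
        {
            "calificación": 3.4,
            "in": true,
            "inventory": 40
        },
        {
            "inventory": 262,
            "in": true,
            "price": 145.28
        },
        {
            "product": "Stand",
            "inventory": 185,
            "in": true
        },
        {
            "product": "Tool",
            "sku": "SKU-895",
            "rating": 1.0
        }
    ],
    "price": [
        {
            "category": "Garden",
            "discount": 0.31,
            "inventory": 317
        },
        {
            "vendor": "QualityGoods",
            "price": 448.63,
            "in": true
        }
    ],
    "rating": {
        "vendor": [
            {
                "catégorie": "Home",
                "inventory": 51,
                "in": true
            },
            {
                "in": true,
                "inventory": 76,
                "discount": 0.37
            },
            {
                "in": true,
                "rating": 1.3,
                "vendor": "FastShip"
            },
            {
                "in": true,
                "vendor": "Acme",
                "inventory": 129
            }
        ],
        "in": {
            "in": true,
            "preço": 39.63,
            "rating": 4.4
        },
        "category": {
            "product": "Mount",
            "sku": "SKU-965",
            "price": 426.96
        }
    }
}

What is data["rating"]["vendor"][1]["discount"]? 0.37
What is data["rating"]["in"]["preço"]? 39.63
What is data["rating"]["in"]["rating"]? 4.4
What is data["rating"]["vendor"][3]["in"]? True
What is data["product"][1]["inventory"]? 262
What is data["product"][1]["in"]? True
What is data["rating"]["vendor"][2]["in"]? True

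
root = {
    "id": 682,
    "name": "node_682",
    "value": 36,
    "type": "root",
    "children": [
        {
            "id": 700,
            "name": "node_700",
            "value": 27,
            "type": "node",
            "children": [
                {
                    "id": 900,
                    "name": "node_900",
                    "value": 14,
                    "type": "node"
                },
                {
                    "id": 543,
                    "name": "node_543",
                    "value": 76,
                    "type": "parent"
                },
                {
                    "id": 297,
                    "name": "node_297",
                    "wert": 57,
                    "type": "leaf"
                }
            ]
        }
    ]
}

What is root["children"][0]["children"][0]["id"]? 900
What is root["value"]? 36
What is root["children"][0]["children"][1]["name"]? "node_543"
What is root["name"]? "node_682"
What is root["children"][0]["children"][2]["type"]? "leaf"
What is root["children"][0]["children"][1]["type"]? "parent"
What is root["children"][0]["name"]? "node_700"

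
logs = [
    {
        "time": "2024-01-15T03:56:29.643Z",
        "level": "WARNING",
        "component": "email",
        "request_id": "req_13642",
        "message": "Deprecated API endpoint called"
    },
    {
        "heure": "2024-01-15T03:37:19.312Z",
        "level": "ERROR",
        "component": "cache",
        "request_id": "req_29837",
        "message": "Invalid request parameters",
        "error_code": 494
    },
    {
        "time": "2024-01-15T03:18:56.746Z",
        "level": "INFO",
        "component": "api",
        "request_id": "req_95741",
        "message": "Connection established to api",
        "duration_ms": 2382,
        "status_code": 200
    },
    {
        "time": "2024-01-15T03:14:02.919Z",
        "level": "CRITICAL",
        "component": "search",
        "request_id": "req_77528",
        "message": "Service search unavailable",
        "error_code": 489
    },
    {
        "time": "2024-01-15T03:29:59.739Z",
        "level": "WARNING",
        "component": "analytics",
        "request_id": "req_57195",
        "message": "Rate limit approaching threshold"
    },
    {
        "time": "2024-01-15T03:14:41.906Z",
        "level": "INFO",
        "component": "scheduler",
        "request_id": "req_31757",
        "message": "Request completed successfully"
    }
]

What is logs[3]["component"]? "search"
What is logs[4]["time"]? "2024-01-15T03:29:59.739Z"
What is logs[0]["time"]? "2024-01-15T03:56:29.643Z"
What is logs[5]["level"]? "INFO"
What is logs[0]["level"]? "WARNING"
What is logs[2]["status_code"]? 200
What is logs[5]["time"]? "2024-01-15T03:14:41.906Z"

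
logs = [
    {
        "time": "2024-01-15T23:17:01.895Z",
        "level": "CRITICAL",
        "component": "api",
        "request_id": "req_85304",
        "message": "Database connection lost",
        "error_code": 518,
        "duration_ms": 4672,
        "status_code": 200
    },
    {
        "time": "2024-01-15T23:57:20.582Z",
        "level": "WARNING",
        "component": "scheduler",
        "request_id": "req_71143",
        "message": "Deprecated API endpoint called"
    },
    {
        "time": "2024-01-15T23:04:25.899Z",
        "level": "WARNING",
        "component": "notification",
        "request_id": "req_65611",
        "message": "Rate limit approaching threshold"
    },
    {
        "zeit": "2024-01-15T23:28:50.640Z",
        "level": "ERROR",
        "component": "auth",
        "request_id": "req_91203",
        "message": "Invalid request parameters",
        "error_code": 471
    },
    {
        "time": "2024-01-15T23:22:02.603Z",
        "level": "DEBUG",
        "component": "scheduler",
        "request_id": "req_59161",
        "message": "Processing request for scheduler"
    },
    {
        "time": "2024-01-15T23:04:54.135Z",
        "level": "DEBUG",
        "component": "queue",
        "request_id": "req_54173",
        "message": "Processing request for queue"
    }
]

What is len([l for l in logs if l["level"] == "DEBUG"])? 2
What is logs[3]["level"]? "ERROR"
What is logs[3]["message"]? "Invalid request parameters"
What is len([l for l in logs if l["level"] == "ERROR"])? 1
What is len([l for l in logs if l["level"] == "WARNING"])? 2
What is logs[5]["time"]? "2024-01-15T23:04:54.135Z"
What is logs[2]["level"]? "WARNING"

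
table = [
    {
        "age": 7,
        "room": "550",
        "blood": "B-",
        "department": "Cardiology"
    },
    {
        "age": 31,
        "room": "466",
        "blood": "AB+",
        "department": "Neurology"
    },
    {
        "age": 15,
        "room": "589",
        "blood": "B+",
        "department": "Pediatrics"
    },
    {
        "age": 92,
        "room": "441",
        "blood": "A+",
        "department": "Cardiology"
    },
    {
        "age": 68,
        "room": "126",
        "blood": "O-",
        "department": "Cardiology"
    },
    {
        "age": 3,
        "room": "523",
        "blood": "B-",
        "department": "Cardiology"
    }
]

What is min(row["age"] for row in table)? 3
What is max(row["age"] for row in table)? 92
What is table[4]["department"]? "Cardiology"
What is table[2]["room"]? "589"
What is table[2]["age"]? 15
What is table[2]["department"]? "Pediatrics"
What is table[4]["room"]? "126"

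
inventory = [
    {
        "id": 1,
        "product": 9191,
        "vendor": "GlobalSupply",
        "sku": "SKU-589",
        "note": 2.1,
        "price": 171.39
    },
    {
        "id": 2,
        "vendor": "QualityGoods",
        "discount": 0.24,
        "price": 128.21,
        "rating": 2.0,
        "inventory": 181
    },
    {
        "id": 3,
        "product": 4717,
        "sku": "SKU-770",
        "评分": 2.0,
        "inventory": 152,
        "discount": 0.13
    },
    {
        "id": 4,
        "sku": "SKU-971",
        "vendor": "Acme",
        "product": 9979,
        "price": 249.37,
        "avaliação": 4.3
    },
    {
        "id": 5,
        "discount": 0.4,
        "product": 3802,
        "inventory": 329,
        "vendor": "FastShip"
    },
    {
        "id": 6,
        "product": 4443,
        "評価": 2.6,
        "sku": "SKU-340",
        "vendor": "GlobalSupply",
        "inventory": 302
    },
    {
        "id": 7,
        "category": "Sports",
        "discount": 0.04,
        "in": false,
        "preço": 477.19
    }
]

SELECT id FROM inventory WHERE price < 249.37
[1, 2]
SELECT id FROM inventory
[1, 2, 3, 4, 5, 6, 7]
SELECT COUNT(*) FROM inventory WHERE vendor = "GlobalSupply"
2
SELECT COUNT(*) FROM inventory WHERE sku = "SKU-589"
1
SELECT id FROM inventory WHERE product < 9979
[1, 3, 5, 6]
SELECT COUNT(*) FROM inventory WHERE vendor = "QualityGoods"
1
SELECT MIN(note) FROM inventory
2.1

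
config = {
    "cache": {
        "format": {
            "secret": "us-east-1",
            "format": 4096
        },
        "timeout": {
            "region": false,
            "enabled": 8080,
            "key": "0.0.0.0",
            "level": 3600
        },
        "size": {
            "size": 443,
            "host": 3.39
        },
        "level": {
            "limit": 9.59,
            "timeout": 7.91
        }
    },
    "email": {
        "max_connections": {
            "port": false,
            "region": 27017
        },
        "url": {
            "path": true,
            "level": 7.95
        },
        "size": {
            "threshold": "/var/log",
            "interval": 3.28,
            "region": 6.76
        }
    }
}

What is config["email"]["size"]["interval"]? 3.28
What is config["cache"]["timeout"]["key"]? "0.0.0.0"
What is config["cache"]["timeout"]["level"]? 3600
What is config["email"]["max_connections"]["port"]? False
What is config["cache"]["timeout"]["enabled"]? 8080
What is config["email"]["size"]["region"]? 6.76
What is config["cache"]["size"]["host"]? 3.39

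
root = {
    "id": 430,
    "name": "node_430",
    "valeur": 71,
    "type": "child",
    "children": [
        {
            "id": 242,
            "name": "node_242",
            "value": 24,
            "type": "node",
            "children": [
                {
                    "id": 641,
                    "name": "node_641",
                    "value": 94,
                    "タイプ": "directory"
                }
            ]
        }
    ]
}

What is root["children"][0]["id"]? 242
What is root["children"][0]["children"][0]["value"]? 94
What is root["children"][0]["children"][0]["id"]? 641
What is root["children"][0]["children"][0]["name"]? "node_641"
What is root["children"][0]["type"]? "node"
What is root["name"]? "node_430"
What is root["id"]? 430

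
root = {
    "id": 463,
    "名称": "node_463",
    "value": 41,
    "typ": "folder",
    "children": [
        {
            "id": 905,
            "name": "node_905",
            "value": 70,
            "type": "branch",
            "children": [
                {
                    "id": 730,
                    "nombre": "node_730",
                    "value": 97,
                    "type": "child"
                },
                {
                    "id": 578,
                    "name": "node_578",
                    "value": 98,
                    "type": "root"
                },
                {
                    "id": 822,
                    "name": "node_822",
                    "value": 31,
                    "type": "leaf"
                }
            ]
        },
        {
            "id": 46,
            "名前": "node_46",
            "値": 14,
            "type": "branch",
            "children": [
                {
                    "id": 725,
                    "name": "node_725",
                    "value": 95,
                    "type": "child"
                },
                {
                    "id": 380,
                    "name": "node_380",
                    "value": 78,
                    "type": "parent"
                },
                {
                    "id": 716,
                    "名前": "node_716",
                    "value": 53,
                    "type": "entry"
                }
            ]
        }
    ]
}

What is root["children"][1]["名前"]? "node_46"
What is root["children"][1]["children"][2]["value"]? 53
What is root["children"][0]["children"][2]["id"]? 822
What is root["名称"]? "node_463"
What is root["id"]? 463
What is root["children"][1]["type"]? "branch"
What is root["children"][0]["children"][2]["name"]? "node_822"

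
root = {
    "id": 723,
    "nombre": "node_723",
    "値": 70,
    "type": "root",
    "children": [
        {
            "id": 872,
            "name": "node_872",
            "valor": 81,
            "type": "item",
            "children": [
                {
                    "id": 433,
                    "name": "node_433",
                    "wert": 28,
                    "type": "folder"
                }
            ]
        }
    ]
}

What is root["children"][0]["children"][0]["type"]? "folder"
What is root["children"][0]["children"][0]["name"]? "node_433"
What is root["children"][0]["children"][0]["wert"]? 28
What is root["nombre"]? "node_723"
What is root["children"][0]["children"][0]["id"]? 433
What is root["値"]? 70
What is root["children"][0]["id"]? 872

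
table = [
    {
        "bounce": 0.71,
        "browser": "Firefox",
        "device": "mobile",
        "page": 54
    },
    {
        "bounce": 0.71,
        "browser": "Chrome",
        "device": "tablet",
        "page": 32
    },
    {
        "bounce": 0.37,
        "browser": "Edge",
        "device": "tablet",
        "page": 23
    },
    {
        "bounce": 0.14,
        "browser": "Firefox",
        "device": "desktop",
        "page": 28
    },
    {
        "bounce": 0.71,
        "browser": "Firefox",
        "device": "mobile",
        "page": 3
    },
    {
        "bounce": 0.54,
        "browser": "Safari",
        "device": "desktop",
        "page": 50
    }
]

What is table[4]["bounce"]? 0.71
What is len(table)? 6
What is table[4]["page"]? 3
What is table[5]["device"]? "desktop"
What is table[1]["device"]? "tablet"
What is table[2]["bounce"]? 0.37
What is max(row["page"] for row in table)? 54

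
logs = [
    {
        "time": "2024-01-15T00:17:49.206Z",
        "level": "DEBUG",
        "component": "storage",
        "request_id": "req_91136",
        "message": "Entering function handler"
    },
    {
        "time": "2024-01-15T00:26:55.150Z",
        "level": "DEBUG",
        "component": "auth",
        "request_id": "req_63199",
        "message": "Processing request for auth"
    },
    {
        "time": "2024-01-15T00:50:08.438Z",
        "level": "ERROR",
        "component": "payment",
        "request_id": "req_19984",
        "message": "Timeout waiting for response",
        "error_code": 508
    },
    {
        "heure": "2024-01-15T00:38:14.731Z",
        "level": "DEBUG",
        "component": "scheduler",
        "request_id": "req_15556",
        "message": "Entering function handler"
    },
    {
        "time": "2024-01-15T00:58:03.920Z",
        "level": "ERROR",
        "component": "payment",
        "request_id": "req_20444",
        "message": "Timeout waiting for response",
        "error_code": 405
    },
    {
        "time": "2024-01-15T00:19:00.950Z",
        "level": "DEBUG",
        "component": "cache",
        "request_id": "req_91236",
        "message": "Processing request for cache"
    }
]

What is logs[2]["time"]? "2024-01-15T00:50:08.438Z"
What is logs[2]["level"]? "ERROR"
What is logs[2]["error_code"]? 508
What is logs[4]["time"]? "2024-01-15T00:58:03.920Z"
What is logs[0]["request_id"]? "req_91136"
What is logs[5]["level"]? "DEBUG"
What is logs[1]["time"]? "2024-01-15T00:26:55.150Z"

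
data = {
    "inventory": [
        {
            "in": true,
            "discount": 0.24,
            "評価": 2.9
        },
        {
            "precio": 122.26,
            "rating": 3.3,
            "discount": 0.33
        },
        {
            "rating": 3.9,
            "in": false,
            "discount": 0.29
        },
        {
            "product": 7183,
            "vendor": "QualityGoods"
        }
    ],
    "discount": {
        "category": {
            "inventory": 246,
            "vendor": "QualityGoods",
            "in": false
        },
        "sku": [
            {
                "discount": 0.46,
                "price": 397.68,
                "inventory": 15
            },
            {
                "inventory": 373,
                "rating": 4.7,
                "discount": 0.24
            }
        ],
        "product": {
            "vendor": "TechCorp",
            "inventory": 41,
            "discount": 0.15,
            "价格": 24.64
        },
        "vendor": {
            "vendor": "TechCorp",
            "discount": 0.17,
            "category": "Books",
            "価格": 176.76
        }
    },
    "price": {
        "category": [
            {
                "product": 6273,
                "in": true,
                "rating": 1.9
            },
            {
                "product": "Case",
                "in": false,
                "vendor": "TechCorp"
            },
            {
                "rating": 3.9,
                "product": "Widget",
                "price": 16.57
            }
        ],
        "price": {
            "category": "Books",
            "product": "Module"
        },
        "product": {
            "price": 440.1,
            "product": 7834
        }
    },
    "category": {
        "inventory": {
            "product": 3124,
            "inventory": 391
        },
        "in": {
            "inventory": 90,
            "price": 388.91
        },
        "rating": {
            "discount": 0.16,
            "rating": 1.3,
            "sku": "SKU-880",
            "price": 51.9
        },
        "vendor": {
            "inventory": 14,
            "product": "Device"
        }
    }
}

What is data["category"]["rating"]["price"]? 51.9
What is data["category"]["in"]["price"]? 388.91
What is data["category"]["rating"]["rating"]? 1.3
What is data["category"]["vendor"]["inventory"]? 14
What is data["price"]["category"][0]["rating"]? 1.9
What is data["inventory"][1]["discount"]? 0.33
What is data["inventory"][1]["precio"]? 122.26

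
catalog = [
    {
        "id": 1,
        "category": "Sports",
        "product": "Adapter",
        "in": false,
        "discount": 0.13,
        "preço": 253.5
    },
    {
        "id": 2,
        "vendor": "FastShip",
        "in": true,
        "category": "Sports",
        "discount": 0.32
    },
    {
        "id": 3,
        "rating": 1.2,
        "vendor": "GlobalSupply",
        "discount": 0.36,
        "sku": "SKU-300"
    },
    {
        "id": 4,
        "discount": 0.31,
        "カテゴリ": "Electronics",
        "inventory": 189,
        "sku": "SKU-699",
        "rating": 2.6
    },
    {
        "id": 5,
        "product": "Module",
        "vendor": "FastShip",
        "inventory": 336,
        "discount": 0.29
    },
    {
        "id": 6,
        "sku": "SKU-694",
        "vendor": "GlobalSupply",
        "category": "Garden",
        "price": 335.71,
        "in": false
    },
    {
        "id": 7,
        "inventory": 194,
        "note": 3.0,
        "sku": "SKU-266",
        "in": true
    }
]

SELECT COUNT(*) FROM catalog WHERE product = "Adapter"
1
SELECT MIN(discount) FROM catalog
0.13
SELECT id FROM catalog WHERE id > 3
[4, 5, 6, 7]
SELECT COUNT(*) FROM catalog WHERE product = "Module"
1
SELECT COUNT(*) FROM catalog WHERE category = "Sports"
2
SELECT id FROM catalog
[1, 2, 3, 4, 5, 6, 7]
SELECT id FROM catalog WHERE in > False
[2, 7]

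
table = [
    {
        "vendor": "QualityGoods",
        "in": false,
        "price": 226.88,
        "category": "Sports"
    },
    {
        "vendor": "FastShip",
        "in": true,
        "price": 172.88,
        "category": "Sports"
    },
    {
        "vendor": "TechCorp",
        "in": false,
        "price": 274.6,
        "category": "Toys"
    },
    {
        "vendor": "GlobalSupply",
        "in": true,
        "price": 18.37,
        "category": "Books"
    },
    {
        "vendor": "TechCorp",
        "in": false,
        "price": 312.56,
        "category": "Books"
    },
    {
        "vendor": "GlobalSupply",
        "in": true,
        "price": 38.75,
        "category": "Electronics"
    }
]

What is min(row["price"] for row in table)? 18.37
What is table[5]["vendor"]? "GlobalSupply"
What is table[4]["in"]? False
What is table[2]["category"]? "Toys"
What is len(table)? 6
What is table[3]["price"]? 18.37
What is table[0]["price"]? 226.88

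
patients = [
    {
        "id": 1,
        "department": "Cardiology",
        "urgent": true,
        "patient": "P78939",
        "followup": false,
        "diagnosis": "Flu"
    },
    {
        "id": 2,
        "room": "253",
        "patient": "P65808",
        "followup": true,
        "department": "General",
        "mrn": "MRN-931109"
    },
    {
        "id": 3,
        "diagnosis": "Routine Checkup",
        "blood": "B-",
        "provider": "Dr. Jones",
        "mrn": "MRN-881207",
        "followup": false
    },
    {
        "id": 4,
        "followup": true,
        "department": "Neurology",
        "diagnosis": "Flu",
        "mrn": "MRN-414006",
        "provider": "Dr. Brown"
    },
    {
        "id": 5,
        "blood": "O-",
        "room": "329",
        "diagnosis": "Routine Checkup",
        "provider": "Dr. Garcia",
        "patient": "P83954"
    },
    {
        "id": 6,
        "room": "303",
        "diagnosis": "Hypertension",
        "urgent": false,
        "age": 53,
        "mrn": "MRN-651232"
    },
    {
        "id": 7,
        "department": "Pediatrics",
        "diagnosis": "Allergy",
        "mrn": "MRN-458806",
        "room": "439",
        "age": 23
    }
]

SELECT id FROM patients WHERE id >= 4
[4, 5, 6, 7]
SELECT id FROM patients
[1, 2, 3, 4, 5, 6, 7]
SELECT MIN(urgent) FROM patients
False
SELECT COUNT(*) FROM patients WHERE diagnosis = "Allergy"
1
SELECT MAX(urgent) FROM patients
True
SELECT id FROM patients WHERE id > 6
[7]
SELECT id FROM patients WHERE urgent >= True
[1]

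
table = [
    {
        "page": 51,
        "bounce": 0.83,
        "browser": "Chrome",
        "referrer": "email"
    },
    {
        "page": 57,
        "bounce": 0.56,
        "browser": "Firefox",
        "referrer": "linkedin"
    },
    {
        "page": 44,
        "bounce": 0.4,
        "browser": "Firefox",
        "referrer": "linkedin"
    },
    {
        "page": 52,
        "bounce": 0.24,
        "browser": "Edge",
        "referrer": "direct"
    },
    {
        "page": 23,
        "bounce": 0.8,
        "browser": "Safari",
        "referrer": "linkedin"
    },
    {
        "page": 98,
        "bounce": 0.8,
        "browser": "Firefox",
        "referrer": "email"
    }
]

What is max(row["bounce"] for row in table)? 0.83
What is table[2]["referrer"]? "linkedin"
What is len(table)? 6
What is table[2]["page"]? 44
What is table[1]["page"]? 57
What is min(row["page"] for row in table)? 23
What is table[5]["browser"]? "Firefox"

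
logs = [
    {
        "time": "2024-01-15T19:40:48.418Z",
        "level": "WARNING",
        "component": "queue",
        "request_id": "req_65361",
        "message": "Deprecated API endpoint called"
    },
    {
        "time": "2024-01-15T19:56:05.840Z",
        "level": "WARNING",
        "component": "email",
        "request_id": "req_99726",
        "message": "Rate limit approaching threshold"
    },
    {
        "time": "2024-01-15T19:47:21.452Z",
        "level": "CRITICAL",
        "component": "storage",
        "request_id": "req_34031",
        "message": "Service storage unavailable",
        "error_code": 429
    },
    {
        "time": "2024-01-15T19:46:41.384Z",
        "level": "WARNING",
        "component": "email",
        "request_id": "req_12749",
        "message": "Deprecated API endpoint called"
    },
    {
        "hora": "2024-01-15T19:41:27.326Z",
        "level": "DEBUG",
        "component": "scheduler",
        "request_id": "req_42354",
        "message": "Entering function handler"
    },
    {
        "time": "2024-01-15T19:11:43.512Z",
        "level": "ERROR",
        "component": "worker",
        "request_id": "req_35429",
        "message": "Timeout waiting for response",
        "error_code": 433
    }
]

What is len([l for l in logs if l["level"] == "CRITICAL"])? 1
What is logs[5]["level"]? "ERROR"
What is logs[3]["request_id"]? "req_12749"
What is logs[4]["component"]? "scheduler"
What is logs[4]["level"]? "DEBUG"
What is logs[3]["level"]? "WARNING"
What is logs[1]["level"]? "WARNING"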